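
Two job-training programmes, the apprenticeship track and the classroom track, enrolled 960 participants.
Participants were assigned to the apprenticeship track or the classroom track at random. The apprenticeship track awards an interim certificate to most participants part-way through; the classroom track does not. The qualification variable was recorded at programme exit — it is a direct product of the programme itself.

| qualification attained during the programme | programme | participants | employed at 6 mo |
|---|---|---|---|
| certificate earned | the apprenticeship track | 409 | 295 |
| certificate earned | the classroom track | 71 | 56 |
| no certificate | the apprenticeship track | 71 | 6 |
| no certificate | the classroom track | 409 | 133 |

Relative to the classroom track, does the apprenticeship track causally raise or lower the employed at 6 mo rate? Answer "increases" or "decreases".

The stratified and pooled comparisons disagree (the classroom track wins within each qualification attained during the programme; the apprenticeship track wins overall), so the answer turns on the causal role of qualification attained during the programme.
Qualification attained during the programme lies on the pathway programme → qualification attained during the programme → outcome, so adjusting for it blocks the indirect effect. For the total causal effect of programme, use the unadjusted pooled rates.
Pooled: the apprenticeship track 62.7% vs the classroom track 39.4%; the apprenticeship track is higher overall.

increases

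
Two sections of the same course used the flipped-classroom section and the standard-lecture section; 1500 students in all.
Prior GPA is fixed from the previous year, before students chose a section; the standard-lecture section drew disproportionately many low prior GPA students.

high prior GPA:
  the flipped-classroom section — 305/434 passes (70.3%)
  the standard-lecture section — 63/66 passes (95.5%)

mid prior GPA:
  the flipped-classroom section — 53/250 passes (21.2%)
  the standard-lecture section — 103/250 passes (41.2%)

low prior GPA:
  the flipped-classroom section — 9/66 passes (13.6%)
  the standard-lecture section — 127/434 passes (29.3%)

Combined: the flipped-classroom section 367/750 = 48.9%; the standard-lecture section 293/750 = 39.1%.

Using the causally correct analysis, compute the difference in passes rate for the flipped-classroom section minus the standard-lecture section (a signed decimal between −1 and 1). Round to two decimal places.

Since prior GPA band is a pre-existing factor (not a product of the teaching method) and it affects the outcome on its own, it is a confounder. The stratified rates, not the pooled rate, identify the causal effect.
Adjusting over the population distribution of prior GPA band: 0.333·(0.703−0.955) + 0.333·(0.212−0.412) + 0.333·(0.136−0.293) = -0.203.

-0.20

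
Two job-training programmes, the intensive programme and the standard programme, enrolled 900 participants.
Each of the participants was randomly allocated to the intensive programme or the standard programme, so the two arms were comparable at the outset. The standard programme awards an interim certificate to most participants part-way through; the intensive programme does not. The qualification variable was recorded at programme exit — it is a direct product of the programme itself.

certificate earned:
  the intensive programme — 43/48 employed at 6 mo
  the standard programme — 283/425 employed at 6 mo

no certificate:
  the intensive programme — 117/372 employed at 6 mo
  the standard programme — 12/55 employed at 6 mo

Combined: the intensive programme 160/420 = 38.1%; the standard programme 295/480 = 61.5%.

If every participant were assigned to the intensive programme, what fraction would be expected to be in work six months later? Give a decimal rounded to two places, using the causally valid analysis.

0.38

the intensive programme is higher inside every qualification attained during the programme stratum but the standard programme is higher in aggregate. Whether to stratify depends on how qualification attained during the programme relates to the programme.
Qualification attained during the programme lies on the pathway programme → qualification attained during the programme → outcome, so adjusting for it blocks the indirect effect. For the total causal effect of programme, use the unadjusted pooled rates.
So P(outcome | do(the intensive programme)) is just the pooled rate for the intensive programme: 160/420 = 0.381.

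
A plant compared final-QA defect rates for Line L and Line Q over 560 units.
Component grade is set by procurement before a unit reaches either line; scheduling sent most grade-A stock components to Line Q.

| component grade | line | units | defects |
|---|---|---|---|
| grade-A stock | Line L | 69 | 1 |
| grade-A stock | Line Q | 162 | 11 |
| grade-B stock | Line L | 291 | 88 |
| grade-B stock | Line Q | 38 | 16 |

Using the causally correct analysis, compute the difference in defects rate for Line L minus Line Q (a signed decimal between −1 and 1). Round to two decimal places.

-0.09

The component grade-specific comparison favours Line L throughout, but the pooled figures favour Line Q. The question is whether to condition on component grade.
Nothing the line does changes component grade; the imbalance is an allocation artefact. With component grade also predicting the outcome, the pooled figure is confounded, and the within-stratum comparison is the causal one.
Adjusting over the population distribution of component grade: 0.412·(0.014−0.068) + 0.588·(0.302−0.421) = -0.092.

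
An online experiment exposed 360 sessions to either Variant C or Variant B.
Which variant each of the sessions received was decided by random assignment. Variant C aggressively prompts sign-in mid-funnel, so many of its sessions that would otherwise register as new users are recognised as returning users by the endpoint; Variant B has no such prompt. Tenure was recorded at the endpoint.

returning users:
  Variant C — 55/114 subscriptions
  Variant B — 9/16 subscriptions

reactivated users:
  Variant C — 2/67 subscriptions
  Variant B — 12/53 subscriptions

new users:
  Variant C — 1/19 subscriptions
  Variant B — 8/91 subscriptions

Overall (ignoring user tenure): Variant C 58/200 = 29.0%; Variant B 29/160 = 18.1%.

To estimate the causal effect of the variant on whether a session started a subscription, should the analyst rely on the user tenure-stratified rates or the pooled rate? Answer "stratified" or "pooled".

pooled

Because the variant influences user tenure, user tenure is a post-treatment mediator, not a confounder. Stratifying on it would bias the estimate; the causal effect is the crude pooled difference.
Pooled: Variant C 29.0% vs Variant B 18.1%; Variant C is higher overall.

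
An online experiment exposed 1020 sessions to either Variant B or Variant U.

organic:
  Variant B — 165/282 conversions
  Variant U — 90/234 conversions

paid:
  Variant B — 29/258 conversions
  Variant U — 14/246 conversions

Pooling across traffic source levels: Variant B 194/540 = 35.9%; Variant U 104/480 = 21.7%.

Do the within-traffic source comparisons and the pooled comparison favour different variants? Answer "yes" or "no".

Within each traffic source level (organic 58.5% vs 38.5%; paid 11.2% vs 5.7%), Variant B has the higher rate every time. Pooled: 35.9% vs 21.7% — Variant B has the higher rate overall. They agree.

no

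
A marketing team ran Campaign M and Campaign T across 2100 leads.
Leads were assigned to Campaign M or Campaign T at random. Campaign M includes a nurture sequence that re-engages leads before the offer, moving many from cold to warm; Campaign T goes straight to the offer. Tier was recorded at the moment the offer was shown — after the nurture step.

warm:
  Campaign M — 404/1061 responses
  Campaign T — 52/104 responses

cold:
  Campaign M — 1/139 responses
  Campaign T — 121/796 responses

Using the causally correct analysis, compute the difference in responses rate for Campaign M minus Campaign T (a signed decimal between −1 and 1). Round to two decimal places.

The engagement tier-specific comparison favours Campaign T throughout, but the pooled figures favour Campaign M. The question is whether to condition on engagement tier.
Engagement tier is recorded after the campaign and is itself shifted by it — it sits on the causal path from campaign to outcome. Conditioning on a mediator would strip out part of the effect we want; the pooled comparison gives the total causal effect.
The causal difference is the pooled difference: 0.338 − 0.192 = +0.145.

+0.15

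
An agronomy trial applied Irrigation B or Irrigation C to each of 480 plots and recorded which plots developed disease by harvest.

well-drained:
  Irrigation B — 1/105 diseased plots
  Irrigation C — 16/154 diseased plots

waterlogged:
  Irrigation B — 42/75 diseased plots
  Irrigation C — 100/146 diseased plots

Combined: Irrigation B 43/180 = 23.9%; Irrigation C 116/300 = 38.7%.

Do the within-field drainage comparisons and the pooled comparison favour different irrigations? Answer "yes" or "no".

no

Within each field drainage level (well-drained 1.0% vs 10.4%; waterlogged 56.0% vs 68.5%), Irrigation B has the lower rate every time. Pooled: 23.9% vs 38.7% — Irrigation B has the lower rate overall. They agree.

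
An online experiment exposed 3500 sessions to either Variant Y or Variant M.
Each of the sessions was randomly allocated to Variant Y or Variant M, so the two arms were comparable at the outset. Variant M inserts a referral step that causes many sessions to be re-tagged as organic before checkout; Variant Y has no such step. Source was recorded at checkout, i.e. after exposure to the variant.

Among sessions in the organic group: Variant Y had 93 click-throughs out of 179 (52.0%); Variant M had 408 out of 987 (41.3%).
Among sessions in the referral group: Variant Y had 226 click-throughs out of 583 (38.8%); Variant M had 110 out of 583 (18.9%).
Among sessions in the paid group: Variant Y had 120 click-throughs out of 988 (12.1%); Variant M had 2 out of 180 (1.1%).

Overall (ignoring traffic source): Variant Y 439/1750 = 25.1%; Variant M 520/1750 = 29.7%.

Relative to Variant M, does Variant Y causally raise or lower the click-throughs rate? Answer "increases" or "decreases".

Variant Y is higher inside every traffic source stratum but Variant M is higher in aggregate. Whether to stratify depends on how traffic source relates to the variant.
The distribution of traffic source is itself part of what the variant does — it is an intermediate outcome. Holding it fixed would remove that part of the effect; the total effect is the pooled difference.
Pooled: Variant Y 25.1% vs Variant M 29.7%; Variant M is higher overall.

decreases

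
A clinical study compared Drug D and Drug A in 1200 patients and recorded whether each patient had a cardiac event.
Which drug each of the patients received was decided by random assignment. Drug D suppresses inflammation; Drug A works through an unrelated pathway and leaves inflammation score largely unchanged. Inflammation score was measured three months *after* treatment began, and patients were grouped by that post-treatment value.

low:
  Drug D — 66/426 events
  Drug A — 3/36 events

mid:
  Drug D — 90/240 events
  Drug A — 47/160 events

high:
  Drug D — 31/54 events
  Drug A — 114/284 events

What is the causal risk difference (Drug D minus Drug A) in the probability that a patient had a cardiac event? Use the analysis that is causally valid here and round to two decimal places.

Inflammation score is recorded after the drug and is itself shifted by it — it sits on the causal path from drug to outcome. Conditioning on a mediator would strip out part of the effect we want; the pooled comparison gives the total causal effect.
The causal difference is the pooled difference: 0.260 − 0.342 = -0.082.

-0.08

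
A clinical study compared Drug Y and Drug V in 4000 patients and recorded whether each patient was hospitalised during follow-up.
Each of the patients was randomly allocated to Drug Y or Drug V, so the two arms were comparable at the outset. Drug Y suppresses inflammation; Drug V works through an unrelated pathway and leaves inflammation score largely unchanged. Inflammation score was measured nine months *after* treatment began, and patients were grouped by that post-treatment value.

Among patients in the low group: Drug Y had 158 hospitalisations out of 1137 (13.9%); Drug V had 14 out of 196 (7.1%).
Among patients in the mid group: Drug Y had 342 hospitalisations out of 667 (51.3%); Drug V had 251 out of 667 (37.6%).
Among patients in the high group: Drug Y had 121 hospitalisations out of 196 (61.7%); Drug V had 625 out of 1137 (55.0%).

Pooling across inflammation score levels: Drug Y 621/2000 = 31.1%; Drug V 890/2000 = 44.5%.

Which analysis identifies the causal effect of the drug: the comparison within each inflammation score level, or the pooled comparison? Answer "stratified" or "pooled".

Stratifying would compare drugs among patients the drugs themselves sorted into inflammation score groups — a form of selection on an intermediate. The unconditioned pooled rates give the total causal effect.
Pooled: Drug Y 31.1% vs Drug V 44.5%; Drug Y is lower overall.

pooled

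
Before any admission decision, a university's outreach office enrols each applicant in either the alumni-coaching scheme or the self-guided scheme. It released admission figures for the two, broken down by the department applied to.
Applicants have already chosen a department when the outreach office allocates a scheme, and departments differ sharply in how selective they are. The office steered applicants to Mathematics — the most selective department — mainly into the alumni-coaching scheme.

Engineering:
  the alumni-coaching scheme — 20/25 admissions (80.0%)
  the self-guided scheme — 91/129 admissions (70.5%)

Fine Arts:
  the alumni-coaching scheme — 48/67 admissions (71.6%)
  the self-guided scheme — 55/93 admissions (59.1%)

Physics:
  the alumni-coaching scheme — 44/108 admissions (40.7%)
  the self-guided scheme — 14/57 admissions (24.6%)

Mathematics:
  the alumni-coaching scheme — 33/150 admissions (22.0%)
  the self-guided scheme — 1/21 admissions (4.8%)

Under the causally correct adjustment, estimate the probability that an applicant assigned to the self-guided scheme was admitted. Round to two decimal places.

0.39

The stratified and pooled comparisons disagree (the alumni-coaching scheme wins within each department; the self-guided scheme wins overall), so the answer turns on the causal role of department.
Since department is a pre-existing factor (not a product of the outreach scheme) and it affects the outcome on its own, it is a confounder. The stratified rates, not the pooled rate, identify the causal effect.
Standardising the self-guided scheme to the population department mix: 0.237·91/129 + 0.246·55/93 + 0.254·14/57 + 0.263·1/21 = 0.388.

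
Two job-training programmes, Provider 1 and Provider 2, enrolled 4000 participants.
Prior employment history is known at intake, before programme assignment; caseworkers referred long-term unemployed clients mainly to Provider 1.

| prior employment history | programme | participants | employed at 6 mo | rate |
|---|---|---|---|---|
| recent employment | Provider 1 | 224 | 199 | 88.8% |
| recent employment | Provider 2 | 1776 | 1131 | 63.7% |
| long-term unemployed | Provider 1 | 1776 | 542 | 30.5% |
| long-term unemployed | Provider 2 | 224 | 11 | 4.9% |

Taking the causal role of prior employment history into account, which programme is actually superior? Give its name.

Provider 1 is higher inside every prior employment history stratum but Provider 2 is higher in aggregate. Whether to stratify depends on how prior employment history relates to the programme.
Since prior employment history is a pre-existing factor (not a product of the programme) and it affects the outcome on its own, it is a confounder. The stratified rates, not the pooled rate, identify the causal effect.
Within each level — recent employment: 88.8% vs 63.7%; long-term unemployed: 30.5% vs 4.9% — Provider 1 is higher every time.

Provider 1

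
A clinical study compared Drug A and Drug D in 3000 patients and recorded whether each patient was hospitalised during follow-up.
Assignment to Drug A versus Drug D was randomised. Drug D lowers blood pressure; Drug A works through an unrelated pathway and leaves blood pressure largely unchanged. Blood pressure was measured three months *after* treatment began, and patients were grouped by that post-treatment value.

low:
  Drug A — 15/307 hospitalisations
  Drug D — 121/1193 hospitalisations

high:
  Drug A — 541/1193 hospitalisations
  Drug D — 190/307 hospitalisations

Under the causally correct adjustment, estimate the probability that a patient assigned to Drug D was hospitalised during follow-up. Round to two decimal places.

0.21

The blood pressure-specific comparison favours Drug A throughout, but the pooled figures favour Drug D. The question is whether to condition on blood pressure.
Blood pressure is downstream of the drug. One should not condition on a consequence of treatment, so the overall rates are the right comparison.
So P(outcome | do(Drug D)) is just the pooled rate for Drug D: 311/1500 = 0.207.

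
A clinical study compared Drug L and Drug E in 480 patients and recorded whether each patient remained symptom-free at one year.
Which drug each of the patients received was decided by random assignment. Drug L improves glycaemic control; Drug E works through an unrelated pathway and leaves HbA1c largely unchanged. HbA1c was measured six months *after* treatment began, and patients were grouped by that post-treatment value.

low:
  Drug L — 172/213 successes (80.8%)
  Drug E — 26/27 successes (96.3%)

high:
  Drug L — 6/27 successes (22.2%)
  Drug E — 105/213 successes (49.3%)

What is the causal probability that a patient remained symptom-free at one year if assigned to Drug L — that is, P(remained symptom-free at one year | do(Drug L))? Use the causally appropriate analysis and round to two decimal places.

HbA1c is recorded after the drug and is itself shifted by it — it sits on the causal path from drug to outcome. Conditioning on a mediator would strip out part of the effect we want; the pooled comparison gives the total causal effect.
So P(outcome | do(Drug L)) is just the pooled rate for Drug L: 178/240 = 0.742.

0.74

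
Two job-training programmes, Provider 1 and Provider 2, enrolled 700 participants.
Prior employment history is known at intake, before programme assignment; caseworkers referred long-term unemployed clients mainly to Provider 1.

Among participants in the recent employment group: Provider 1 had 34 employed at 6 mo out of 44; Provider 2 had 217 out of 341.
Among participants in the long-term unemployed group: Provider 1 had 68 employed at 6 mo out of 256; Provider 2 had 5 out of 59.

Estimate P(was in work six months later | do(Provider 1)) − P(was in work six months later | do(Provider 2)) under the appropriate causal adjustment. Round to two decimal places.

+0.16

Within every prior employment history level Provider 1 has the higher rate, yet pooled Provider 2 does — Simpson's reversal.
Nothing the programme does changes prior employment history; the imbalance is an allocation artefact. With prior employment history also predicting the outcome, the pooled figure is confounded, and the within-stratum comparison is the causal one.
Adjusting over the population distribution of prior employment history: 0.550·(0.773−0.636) + 0.450·(0.266−0.085) = +0.156.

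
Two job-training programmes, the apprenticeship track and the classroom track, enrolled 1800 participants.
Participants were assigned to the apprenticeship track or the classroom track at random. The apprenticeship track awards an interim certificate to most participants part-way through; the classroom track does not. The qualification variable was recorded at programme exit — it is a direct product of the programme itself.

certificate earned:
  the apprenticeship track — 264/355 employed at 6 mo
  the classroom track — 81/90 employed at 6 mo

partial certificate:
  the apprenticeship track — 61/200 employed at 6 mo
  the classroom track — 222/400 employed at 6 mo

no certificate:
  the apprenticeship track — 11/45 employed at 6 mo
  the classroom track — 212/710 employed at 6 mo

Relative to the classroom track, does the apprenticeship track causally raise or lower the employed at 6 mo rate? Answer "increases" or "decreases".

The stratified and pooled comparisons disagree (the classroom track wins within each qualification attained during the programme; the apprenticeship track wins overall), so the answer turns on the causal role of qualification attained during the programme.
Qualification attained during the programme lies on the pathway programme → qualification attained during the programme → outcome, so adjusting for it blocks the indirect effect. For the total causal effect of programme, use the unadjusted pooled rates.
Pooled: the apprenticeship track 56.0% vs the classroom track 42.9%; the apprenticeship track is higher overall.

increases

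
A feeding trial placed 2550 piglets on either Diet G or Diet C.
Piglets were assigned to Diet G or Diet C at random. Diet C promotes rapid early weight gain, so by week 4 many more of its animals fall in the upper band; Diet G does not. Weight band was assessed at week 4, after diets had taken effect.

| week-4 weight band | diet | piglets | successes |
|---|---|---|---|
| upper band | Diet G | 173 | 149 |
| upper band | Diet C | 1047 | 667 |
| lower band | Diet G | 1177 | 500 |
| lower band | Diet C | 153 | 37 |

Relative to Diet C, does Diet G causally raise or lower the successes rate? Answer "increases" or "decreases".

decreases

The stratified and pooled comparisons disagree (Diet G wins within each week-4 weight band; Diet C wins overall), so the answer turns on the causal role of week-4 weight band.
The distribution of week-4 weight band is itself part of what the diet does — it is an intermediate outcome. Holding it fixed would remove that part of the effect; the total effect is the pooled difference.
Pooled: Diet G 48.1% vs Diet C 58.7%; Diet C is higher overall.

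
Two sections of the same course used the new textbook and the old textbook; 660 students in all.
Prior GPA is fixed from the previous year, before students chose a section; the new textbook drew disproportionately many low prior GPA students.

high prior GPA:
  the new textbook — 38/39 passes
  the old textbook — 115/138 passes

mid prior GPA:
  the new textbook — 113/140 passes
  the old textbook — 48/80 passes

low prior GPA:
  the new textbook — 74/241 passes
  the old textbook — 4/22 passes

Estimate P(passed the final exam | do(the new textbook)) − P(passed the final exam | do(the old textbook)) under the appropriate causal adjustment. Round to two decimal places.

the new textbook is higher inside every prior GPA band stratum but the old textbook is higher in aggregate. Whether to stratify depends on how prior GPA band relates to the teaching method.
The imbalance in prior GPA band arose from how students were allocated, not from anything the teaching method did; and prior GPA band independently affects the outcome. The pooled gap is confounded — condition on prior GPA band.
Adjusting over the population distribution of prior GPA band: 0.268·(0.974−0.833) + 0.333·(0.807−0.600) + 0.398·(0.307−0.182) = +0.157.

+0.16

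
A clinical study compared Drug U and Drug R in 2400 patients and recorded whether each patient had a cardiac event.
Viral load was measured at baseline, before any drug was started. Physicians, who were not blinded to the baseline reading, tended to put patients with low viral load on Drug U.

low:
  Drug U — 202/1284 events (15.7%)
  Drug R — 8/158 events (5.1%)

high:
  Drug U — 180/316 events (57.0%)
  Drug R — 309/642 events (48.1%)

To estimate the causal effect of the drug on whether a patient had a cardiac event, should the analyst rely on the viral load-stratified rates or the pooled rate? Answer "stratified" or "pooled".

Within every viral load level Drug R has the lower rate, yet pooled Drug U does — Simpson's reversal.
Viral load is set before the drug has any effect — it is not caused by the drug — and it independently drives the outcome. That makes it a confounder, so the causal comparison is within viral load levels.
Within each level — low: 15.7% vs 5.1%; high: 57.0% vs 48.1% — Drug R is lower every time.

stratified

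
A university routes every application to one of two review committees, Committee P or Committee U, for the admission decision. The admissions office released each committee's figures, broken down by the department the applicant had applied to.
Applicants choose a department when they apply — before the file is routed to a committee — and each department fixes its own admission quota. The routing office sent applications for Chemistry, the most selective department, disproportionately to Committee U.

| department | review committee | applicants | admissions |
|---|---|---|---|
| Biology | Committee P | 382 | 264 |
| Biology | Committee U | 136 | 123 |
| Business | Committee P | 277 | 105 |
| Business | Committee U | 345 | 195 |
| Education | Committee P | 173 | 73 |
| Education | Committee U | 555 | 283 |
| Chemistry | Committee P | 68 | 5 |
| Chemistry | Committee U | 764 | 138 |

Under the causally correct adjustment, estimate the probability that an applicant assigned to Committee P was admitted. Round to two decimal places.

0.36

Department satisfies the back-door criterion: it is not a descendant of the review committee, and it blocks the spurious path from review committee to outcome. Adjusting for it (i.e., using the within-department rates) gives the causal effect.
Standardising Committee P to the population department mix: 0.192·264/382 + 0.230·105/277 + 0.270·73/173 + 0.308·5/68 = 0.356.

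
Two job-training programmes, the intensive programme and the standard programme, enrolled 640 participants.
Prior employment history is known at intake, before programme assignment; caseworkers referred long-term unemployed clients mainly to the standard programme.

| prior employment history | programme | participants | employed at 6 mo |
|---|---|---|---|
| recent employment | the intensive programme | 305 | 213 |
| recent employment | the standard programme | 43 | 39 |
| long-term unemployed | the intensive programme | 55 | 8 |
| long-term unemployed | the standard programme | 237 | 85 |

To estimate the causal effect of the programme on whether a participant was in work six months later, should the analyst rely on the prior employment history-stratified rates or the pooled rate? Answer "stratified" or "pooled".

The stratified and pooled comparisons disagree (the standard programme wins within each prior employment history; the intensive programme wins overall), so the answer turns on the causal role of prior employment history.
Prior employment history differs across programmes for reasons unrelated to any effect of the programme itself, and it separately predicts the outcome — a classic confounder. We must compare within prior employment history levels.
Within each level — recent employment: 69.8% vs 90.7%; long-term unemployed: 14.5% vs 35.9% — the standard programme is higher every time.

stratified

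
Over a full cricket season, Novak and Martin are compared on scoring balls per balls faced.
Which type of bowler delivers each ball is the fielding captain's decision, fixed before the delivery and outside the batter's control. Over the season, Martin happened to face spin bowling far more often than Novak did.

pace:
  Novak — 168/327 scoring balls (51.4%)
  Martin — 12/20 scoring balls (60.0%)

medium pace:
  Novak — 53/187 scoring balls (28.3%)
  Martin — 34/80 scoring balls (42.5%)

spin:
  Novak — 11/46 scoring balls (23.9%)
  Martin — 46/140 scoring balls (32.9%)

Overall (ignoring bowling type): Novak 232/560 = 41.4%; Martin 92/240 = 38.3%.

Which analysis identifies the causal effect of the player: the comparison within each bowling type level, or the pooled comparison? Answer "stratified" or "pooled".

stratified

Here bowling type is a common cause — it drives both which player a case falls under and the outcome. The crude comparison mixes populations; the stratum-specific rates are the causally relevant ones.
Within each level — pace: 51.4% vs 60.0%; medium pace: 28.3% vs 42.5%; spin: 23.9% vs 32.9% — Martin is higher every time.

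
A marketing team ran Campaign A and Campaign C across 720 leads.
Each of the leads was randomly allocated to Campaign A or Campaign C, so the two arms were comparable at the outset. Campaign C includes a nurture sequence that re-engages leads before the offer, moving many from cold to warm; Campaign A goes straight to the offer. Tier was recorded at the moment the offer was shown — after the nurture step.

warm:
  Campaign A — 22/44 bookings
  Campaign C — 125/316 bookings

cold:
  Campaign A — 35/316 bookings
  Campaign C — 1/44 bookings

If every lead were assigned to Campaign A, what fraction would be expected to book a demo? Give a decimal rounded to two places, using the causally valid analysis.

Within every engagement tier level Campaign A has the higher rate, yet pooled Campaign C does — Simpson's reversal.
The distribution of engagement tier is itself part of what the campaign does — it is an intermediate outcome. Holding it fixed would remove that part of the effect; the total effect is the pooled difference.
So P(outcome | do(Campaign A)) is just the pooled rate for Campaign A: 57/360 = 0.158.

0.16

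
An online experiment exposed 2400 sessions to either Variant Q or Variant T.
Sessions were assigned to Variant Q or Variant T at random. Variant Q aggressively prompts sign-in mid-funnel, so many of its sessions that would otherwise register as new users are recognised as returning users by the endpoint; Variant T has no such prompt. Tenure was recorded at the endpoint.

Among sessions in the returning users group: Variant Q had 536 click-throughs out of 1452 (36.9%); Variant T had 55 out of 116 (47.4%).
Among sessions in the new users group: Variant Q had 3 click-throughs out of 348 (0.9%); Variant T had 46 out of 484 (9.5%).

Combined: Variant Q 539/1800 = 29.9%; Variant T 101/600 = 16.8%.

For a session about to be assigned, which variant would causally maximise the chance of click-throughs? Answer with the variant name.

The distribution of user tenure is itself part of what the variant does — it is an intermediate outcome. Holding it fixed would remove that part of the effect; the total effect is the pooled difference.
Pooled: Variant Q 29.9% vs Variant T 16.8%; Variant Q is higher overall.

Variant Q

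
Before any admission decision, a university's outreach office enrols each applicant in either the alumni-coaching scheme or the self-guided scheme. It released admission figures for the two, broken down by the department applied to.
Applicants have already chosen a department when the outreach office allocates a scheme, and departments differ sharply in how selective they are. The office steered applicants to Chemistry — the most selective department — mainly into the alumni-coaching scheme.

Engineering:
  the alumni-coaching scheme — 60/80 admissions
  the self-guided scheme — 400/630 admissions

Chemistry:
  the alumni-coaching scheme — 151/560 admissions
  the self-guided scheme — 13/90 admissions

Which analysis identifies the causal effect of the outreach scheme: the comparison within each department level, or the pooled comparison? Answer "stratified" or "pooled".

Since department is a pre-existing factor (not a product of the outreach scheme) and it affects the outcome on its own, it is a confounder. The stratified rates, not the pooled rate, identify the causal effect.
Within each level — Engineering: 75.0% vs 63.5%; Chemistry: 27.0% vs 14.4% — the alumni-coaching scheme is higher every time.

stratified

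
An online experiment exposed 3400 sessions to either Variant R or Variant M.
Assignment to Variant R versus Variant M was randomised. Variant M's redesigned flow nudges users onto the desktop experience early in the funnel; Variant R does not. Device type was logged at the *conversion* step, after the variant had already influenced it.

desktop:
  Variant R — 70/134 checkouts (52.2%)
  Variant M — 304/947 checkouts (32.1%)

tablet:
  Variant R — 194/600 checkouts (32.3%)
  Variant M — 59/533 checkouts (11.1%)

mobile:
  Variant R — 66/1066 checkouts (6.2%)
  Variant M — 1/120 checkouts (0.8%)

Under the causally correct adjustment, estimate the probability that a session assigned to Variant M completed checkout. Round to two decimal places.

0.23

Stratifying would compare variants among sessions the variants themselves sorted into device type groups — a form of selection on an intermediate. The unconditioned pooled rates give the total causal effect.
So P(outcome | do(Variant M)) is just the pooled rate for Variant M: 364/1600 = 0.228.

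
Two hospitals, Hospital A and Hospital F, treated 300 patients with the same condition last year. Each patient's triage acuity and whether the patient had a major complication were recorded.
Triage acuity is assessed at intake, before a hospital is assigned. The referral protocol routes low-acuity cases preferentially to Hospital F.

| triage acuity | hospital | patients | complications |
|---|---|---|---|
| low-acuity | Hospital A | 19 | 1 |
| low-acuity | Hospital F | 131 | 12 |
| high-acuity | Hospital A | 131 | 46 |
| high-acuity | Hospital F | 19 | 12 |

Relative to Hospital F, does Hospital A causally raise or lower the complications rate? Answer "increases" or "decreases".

decreases

The stratified and pooled comparisons disagree (Hospital A wins within each triage acuity; Hospital F wins overall), so the answer turns on the causal role of triage acuity.
Nothing the hospital does changes triage acuity; the imbalance is an allocation artefact. With triage acuity also predicting the outcome, the pooled figure is confounded, and the within-stratum comparison is the causal one.
Within each level — low-acuity: 5.3% vs 9.2%; high-acuity: 35.1% vs 63.2% — Hospital A is lower every time.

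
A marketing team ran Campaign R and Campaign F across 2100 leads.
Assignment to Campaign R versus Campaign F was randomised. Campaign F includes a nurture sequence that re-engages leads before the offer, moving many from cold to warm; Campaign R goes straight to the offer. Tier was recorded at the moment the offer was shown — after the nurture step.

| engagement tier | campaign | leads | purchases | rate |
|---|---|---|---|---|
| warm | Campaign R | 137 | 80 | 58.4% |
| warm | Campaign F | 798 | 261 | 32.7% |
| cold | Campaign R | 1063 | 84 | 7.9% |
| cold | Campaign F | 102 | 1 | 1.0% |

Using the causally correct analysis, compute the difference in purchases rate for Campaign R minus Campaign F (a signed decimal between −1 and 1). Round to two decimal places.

Because the campaign influences engagement tier, engagement tier is a post-treatment mediator, not a confounder. Stratifying on it would bias the estimate; the causal effect is the crude pooled difference.
The causal difference is the pooled difference: 0.137 − 0.291 = -0.154.

-0.15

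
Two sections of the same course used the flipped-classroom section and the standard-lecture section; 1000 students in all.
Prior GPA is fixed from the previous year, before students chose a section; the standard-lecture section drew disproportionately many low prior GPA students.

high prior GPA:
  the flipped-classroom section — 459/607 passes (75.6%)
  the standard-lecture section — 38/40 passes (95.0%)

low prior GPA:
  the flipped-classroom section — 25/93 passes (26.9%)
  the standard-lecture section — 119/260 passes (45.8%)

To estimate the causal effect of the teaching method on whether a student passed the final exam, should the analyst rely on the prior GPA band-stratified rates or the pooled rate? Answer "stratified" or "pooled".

the standard-lecture section is higher inside every prior GPA band stratum but the flipped-classroom section is higher in aggregate. Whether to stratify depends on how prior GPA band relates to the teaching method.
Here prior GPA band is a common cause — it drives both which teaching method a case falls under and the outcome. The crude comparison mixes populations; the stratum-specific rates are the causally relevant ones.
Within each level — high prior GPA: 75.6% vs 95.0%; low prior GPA: 26.9% vs 45.8% — the standard-lecture section is higher every time.

stratified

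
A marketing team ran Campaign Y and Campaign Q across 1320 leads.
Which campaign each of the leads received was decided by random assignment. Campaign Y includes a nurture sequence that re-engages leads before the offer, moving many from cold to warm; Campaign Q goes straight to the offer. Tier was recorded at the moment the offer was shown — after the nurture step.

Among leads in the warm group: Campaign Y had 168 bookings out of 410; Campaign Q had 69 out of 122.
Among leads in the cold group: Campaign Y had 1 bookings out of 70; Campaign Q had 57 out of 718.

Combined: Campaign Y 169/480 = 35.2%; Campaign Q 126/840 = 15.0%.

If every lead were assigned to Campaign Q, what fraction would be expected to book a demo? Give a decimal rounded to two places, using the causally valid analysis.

0.15

Campaign Q is higher inside every engagement tier stratum but Campaign Y is higher in aggregate. Whether to stratify depends on how engagement tier relates to the campaign.
Stratifying would compare campaigns among leads the campaigns themselves sorted into engagement tier groups — a form of selection on an intermediate. The unconditioned pooled rates give the total causal effect.
So P(outcome | do(Campaign Q)) is just the pooled rate for Campaign Q: 126/840 = 0.150.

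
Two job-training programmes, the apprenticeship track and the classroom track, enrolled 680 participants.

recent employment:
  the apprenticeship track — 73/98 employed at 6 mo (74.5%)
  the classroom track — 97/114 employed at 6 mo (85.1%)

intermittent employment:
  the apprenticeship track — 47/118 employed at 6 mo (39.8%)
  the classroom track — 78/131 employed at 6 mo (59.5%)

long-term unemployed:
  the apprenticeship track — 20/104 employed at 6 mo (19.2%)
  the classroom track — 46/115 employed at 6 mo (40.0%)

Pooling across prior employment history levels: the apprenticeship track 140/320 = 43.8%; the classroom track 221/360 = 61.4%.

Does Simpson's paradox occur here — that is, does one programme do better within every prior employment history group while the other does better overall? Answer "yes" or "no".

Within each prior employment history level (recent employment 74.5% vs 85.1%; intermittent employment 39.8% vs 59.5%; long-term unemployed 19.2% vs 40.0%), the classroom track has the higher rate every time. Pooled: 43.8% vs 61.4% — the classroom track has the higher rate overall. They agree.

no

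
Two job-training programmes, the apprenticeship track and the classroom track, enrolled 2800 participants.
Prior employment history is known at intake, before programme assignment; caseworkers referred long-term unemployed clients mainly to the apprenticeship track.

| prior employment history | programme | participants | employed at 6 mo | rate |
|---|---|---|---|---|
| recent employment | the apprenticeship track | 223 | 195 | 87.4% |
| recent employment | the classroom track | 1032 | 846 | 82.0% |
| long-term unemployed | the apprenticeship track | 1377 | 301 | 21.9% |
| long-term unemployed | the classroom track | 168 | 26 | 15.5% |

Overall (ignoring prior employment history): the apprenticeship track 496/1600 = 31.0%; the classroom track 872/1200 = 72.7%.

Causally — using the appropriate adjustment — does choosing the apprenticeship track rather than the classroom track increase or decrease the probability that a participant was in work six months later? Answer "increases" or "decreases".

increases

Prior employment history satisfies the back-door criterion: it is not a descendant of the programme, and it blocks the spurious path from programme to outcome. Adjusting for it (i.e., using the within-prior employment history rates) gives the causal effect.
Within each level — recent employment: 87.4% vs 82.0%; long-term unemployed: 21.9% vs 15.5% — the apprenticeship track is higher every time.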